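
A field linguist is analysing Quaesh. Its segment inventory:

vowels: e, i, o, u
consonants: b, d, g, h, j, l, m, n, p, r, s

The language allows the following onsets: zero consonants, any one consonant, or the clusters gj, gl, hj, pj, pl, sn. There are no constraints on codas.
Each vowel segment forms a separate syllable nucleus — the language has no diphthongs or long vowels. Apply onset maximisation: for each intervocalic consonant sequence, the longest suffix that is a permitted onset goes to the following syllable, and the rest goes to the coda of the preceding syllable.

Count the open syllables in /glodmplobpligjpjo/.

1

Nuclei (vowels): o, o, i, o → 4 syllables.
V1 /o/ – V2 /o/: cluster /dmpl/ — the longest permitted-onset suffix is /pl/; onset = /pl/, preceding coda = /dm/.
V2 /o/ – V3 /i/: /bpl/; trying suffixes from longest down, /pl/ is the first permitted one, so coda /b/ | onset /pl/.
V3 /i/ – V4 /o/: /gjpj/ splits as /gj/ + /pj/ (/pj/ is the longest suffix that is a licit onset).
Result: glodm.plob.pligj.pjo.
Classifying each syllable: /glodm/ (closed), /plob/ (closed), /pligj/ (closed), /pjo/ (open).
Open syllables: 1.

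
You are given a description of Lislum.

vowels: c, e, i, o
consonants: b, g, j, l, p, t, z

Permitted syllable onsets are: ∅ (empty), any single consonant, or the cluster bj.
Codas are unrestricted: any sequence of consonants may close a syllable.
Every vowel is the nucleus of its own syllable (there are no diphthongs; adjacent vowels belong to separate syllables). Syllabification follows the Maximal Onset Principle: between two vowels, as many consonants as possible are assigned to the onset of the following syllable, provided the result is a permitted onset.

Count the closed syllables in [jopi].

The vowels are o, i — 2 nuclei, so 2 syllables.
Between /o/ (V1) and /i/ (V2): just /p/ — single C goes to the following onset.
So the parse is jo.pi.
Classifying each syllable: /jo/ (open), /pi/ (open).
Closed syllables: 0.

0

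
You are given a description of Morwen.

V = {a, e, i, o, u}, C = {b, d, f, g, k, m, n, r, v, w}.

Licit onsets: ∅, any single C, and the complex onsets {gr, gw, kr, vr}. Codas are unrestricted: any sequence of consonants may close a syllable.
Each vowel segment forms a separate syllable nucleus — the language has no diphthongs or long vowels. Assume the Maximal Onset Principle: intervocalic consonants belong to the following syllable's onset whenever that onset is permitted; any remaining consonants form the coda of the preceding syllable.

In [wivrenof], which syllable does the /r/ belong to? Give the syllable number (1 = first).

2

The vowels are i, e, o — 3 nuclei, so 3 syllables.
σ1/σ2 boundary: /vr/ is a licit onset in full, so it all attaches to the next syllable.
σ2/σ3 boundary: /n/ is a single consonant, so it becomes the next onset.
Syllabification: wi.vre.nof.
The /r/ is in the onset of syllable 2 (/vre/).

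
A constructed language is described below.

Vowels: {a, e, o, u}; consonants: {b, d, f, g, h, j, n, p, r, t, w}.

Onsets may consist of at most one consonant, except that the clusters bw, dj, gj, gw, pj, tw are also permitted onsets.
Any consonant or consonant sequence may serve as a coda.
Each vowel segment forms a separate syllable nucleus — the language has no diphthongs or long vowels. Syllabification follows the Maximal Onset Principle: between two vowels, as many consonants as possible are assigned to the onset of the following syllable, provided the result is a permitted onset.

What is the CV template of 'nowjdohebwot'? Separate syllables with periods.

CVCC.CV.CV.CCVC

The vowels are o, o, e, o — 4 nuclei, so 4 syllables.
/o…o/ gap (V1→V2): cluster /wjd/ — the longest permitted-onset suffix is /d/; onset = /d/, preceding coda = /wj/.
/o…e/ gap (V2→V3): just /h/ — single C goes to the following onset.
/e…o/ gap (V3→V4): /bw/ is a licit onset in full, so it all attaches to the next syllable.
So the parse is nowj.do.he.bwot.
Mapping each syllable to C/V: /nowj/ → CVCC, /do/ → CV, /he/ → CV, /bwot/ → CCVC.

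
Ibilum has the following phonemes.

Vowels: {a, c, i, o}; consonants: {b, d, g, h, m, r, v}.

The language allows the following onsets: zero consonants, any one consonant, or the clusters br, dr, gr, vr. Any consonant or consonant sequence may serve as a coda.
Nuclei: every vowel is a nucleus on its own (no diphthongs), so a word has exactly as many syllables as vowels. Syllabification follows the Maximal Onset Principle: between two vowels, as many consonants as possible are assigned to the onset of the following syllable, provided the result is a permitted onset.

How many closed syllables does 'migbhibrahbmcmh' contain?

3

The vowels are i, i, a, c — 4 nuclei, so 4 syllables.
σ1/σ2 boundary: /gbh/ splits as /gb/ + /h/ (/h/ is the longest suffix that is a licit onset).
σ2/σ3 boundary: /br/ — entire cluster is a permitted onset → onset /br/, coda ∅.
σ3/σ4 boundary: /hbm/; trying suffixes from longest down, /m/ is the first permitted one, so coda /hb/ | onset /m/.
So the parse is migb.hi.brahb.mcmh.
Classifying each syllable: /migb/ (closed), /hi/ (open), /brahb/ (closed), /mcmh/ (closed).
Closed syllables: 3.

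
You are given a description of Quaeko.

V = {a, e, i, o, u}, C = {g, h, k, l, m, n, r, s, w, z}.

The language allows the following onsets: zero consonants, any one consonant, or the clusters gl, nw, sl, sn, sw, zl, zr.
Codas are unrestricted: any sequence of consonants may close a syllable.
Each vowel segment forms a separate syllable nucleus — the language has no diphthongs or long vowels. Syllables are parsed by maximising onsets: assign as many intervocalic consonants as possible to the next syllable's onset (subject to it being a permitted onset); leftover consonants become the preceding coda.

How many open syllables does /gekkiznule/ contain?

2

Vowels present: e, i, u, e; each is a nucleus, giving 4 syllables.
Between /e/ (V1) and /i/ (V2): /kk/; trying suffixes from longest down, /k/ is the first permitted one, so coda /k/ | onset /k/.
Between /i/ (V2) and /u/ (V3): /zn/ — longest licit onset from the right is /n/, leaving /z/ as coda.
Between /u/ (V3) and /e/ (V4): just /l/ — single C goes to the following onset.
Putting it together: gek.kiz.nu.le.
Classifying each syllable: /gek/ (closed), /kiz/ (closed), /nu/ (open), /le/ (open).
Open syllables: 2.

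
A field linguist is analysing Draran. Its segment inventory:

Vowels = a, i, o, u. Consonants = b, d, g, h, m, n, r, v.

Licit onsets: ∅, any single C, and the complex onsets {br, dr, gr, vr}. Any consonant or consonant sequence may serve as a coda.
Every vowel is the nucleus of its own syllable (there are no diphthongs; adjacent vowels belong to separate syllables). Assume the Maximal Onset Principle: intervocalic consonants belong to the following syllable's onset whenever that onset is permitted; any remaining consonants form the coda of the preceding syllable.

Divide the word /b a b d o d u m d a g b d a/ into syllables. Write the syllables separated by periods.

Nuclei (vowels): a, o, u, a, a → 5 syllables.
V1 /a/ – V2 /o/: /bd/ — longest licit onset from the right is /d/, leaving /b/ as coda.
V2 /o/ – V3 /u/: /d/ is a single consonant, so it becomes the next onset.
V3 /u/ – V4 /a/: /md/ splits as /m/ + /d/ (/d/ is the longest suffix that is a licit onset).
V4 /a/ – V5 /a/: /gbd/ splits as /gb/ + /d/ (/d/ is the longest suffix that is a licit onset).

bab.do.dum.dagb.da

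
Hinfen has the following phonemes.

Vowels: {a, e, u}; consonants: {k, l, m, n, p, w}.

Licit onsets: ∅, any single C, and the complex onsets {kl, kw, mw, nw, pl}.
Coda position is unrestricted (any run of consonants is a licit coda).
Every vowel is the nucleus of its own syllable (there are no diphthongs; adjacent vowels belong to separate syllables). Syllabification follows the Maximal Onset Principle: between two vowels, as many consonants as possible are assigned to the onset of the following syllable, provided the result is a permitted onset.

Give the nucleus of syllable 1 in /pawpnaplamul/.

Vowels present: a, a, a, u; each is a nucleus, giving 4 syllables.
The first nucleus (vowel 1 from the left) is /a/.

a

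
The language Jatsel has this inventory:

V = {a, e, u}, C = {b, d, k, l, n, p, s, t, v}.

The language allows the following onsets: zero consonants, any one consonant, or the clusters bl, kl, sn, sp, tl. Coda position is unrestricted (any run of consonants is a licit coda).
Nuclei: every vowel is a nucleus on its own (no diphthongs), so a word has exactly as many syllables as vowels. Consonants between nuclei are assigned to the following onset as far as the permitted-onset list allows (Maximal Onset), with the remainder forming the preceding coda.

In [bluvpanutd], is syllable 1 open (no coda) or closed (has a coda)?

closed

Nuclei (vowels): u, a, u → 3 syllables.
Between /u/ (V1) and /a/ (V2): /vp/; trying suffixes from longest down, /p/ is the first permitted one, so coda /v/ | onset /p/.
Between /a/ (V2) and /u/ (V3): /n/ is a single consonant, so it becomes the next onset.
So the parse is bluv.pa.nutd.
Syllable 1 is /bluv/ with coda /v/, so it is closed.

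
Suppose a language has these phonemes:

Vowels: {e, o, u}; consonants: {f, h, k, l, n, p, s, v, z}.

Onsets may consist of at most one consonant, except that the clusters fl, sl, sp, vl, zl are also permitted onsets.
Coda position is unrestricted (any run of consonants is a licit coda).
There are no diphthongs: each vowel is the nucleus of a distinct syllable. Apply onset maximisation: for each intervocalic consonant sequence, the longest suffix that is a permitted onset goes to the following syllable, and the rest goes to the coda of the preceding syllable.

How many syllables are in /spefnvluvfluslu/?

The vowels are e, u, u, u — 4 nuclei, so 4 syllables.

4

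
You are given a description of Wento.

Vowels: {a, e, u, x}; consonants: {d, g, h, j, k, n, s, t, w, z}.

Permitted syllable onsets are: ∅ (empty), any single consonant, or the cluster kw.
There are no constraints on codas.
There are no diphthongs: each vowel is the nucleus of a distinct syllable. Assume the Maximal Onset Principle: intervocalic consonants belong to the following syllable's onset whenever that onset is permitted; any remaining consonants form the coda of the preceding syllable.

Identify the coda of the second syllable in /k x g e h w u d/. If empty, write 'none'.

The vowels are x, e, u — 3 nuclei, so 3 syllables.
V1 /x/ – V2 /e/: /g/ → onset of the next syllable (single consonants are always licit onsets).
V2 /e/ – V3 /u/: /hw/ splits as /h/ + /w/ (/w/ is the longest suffix that is a licit onset).
Syllabification: kx.geh.wud.
Syllable 2 is /geh/: onset /g/, nucleus /e/, coda /h/.

h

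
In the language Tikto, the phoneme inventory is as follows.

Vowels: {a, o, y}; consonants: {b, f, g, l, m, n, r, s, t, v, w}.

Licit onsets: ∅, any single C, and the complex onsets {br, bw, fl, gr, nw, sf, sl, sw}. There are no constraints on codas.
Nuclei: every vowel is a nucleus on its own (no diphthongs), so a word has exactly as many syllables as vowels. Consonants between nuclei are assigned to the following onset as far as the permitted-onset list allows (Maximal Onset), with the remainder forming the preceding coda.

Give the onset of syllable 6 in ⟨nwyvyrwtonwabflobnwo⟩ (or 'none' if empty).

Vowels present: y, y, o, a, o, o; each is a nucleus, giving 6 syllables.
σ1/σ2 boundary: /v/ → onset of the next syllable (single consonants are always licit onsets).
σ2/σ3 boundary: cluster /rwt/ — the longest permitted-onset suffix is /t/; onset = /t/, preceding coda = /rw/.
σ3/σ4 boundary: /nw/ is a licit onset in full, so it all attaches to the next syllable.
σ4/σ5 boundary: cluster /bfl/ — the longest permitted-onset suffix is /fl/; onset = /fl/, preceding coda = /b/.
σ5/σ6 boundary: /bnw/; trying suffixes from longest down, /nw/ is the first permitted one, so coda /b/ | onset /nw/.
Result: nwy.vyrw.to.nwab.flob.nwo.
Syllable 6 is /nwo/: onset /nw/, nucleus /o/, coda ∅.

nw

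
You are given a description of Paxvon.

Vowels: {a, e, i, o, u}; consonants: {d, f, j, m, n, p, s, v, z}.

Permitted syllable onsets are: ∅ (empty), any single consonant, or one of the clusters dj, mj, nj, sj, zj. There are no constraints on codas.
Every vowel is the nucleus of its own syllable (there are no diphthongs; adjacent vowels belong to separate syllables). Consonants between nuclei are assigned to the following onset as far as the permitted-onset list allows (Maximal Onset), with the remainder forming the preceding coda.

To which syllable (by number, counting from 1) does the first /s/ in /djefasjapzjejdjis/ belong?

Nuclei (vowels): e, a, a, e, i → 5 syllables.
V1 /e/ – V2 /a/: /f/ is a single consonant, so it becomes the next onset.
V2 /a/ – V3 /a/: /sj/ is a licit onset in full, so it all attaches to the next syllable.
V3 /a/ – V4 /e/: /pzj/ splits as /p/ + /zj/ (/zj/ is the longest suffix that is a licit onset).
V4 /e/ – V5 /i/: cluster /jdj/ — the longest permitted-onset suffix is /dj/; onset = /dj/, preceding coda = /j/.
Result: dje.fa.sjap.zjej.djis.
The first /s/ is in the onset of syllable 3 (/sjap/).

3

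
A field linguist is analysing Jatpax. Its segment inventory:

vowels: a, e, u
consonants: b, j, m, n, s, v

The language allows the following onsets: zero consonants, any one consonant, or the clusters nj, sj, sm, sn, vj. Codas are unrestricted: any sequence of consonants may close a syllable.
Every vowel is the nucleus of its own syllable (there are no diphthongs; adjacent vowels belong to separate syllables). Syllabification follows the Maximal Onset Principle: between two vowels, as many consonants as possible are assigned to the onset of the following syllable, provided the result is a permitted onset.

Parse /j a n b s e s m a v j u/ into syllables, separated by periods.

janb.se.sma.vju

Vowels present: a, e, a, u; each is a nucleus, giving 4 syllables.
V1 /a/ – V2 /e/: cluster /nbs/ — the longest permitted-onset suffix is /s/; onset = /s/, preceding coda = /nb/.
V2 /e/ – V3 /a/: cluster /sm/ — /sm/ is itself a permitted onset, so the whole cluster goes right; preceding coda = ∅.
V3 /a/ – V4 /u/: cluster /vj/ — /vj/ is itself a permitted onset, so the whole cluster goes right; preceding coda = ∅.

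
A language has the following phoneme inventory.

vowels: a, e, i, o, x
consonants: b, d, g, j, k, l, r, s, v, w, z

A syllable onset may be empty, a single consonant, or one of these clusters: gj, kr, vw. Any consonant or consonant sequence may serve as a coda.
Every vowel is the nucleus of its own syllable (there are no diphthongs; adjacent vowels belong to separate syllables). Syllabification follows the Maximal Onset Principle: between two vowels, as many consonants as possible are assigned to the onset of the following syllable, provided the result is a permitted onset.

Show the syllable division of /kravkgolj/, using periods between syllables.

kravk.golj

Nuclei (vowels): a, o → 2 syllables.
/a…o/ gap (V1→V2): /vkg/; trying suffixes from longest down, /g/ is the first permitted one, so coda /vk/ | onset /g/.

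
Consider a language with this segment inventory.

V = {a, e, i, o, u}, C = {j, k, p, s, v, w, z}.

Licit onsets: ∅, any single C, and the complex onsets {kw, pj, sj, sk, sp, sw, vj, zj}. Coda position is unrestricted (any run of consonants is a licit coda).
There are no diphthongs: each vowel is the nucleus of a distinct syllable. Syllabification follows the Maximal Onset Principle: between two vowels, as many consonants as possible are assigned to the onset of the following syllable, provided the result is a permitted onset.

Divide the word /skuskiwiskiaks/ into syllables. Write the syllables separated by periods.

sku.ski.wi.ski.aks

Nuclei (vowels): u, i, i, i, a → 5 syllables.
/u…i/ gap (V1→V2): /sk/ — entire cluster is a permitted onset → onset /sk/, coda ∅.
/i…i/ gap (V2→V3): /w/ is a single consonant, so it becomes the next onset.
/i…i/ gap (V3→V4): cluster /sk/ — /sk/ is itself a permitted onset, so the whole cluster goes right; preceding coda = ∅.
/i…a/ gap (V4→V5): nothing intervenes; syllable break is V.V.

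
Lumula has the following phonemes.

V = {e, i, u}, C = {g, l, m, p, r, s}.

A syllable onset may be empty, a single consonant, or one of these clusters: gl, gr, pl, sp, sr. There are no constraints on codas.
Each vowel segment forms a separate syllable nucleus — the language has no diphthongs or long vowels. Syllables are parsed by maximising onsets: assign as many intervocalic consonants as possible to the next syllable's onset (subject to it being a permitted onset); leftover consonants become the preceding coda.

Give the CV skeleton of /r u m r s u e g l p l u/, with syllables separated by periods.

CVCC.CV.VCC.CCV

The vowels are u, u, e, u — 4 nuclei, so 4 syllables.
/u…u/ gap (V1→V2): /mrs/; trying suffixes from longest down, /s/ is the first permitted one, so coda /mr/ | onset /s/.
/u…e/ gap (V2→V3): nothing intervenes; syllable break is V.V.
/e…u/ gap (V3→V4): /glpl/ splits as /gl/ + /pl/ (/pl/ is the longest suffix that is a licit onset).
Syllabification: rumr.su.egl.plu.
Mapping each syllable to C/V: /rumr/ → CVCC, /su/ → CV, /egl/ → VCC, /plu/ → CCV.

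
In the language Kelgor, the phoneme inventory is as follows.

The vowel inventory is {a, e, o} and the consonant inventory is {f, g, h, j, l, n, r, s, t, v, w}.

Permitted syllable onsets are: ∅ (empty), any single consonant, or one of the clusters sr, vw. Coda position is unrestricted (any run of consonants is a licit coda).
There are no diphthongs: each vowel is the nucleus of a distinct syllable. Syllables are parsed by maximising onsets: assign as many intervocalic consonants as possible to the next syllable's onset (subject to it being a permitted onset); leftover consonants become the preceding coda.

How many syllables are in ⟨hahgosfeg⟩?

3

The vowels are a, o, e — 3 nuclei, so 3 syllables.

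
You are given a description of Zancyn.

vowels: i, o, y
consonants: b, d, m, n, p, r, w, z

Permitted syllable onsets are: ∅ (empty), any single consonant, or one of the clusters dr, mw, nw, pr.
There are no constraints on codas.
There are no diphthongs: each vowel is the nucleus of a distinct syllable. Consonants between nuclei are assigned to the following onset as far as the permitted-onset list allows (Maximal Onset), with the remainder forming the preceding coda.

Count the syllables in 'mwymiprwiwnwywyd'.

5

The vowels are y, i, i, y, y — 5 nuclei, so 5 syllables.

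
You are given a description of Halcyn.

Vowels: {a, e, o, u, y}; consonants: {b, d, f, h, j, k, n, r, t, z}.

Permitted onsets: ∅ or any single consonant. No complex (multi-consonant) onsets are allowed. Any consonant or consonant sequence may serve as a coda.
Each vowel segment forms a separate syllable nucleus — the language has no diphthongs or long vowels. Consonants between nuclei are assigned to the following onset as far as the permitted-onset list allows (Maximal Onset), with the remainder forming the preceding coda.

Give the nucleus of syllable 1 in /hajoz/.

a

Nuclei (vowels): a, o → 2 syllables.
The first nucleus (vowel 1 from the left) is /a/.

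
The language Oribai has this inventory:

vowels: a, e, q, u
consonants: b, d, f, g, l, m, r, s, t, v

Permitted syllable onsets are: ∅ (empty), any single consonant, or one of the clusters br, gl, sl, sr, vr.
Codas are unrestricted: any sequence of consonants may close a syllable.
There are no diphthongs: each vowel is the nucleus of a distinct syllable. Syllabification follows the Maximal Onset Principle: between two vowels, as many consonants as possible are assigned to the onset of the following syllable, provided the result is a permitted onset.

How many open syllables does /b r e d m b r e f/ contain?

0

Nuclei (vowels): e, e → 2 syllables.
σ1/σ2 boundary: cluster /dmbr/ — the longest permitted-onset suffix is /br/; onset = /br/, preceding coda = /dm/.
Syllabification: bredm.bref.
Classifying each syllable: /bredm/ (closed), /bref/ (closed).
Open syllables: 0.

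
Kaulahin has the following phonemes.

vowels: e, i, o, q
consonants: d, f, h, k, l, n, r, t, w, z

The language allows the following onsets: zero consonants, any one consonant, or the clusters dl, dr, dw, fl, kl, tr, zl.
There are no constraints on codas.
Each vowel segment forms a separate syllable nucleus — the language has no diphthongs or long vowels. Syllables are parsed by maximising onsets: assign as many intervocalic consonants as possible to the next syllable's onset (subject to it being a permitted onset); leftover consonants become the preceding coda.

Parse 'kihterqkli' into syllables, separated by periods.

Nuclei (vowels): i, e, q, i → 4 syllables.
V1 /i/ – V2 /e/: /ht/ splits as /h/ + /t/ (/t/ is the longest suffix that is a licit onset).
V2 /e/ – V3 /q/: just /r/ — single C goes to the following onset.
V3 /q/ – V4 /i/: /kl/ — entire cluster is a permitted onset → onset /kl/, coda ∅.

kih.te.rq.kli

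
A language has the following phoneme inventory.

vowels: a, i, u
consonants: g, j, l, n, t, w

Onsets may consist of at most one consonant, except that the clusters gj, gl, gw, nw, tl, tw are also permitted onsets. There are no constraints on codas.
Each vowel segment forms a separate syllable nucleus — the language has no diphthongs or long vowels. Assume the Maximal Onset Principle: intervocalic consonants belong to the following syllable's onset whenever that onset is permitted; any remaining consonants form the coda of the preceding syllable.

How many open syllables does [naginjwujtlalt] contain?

The vowels are a, i, u, a — 4 nuclei, so 4 syllables.
/a…i/ gap (V1→V2): /g/ is a single consonant, so it becomes the next onset.
/i…u/ gap (V2→V3): /njw/ — longest licit onset from the right is /w/, leaving /nj/ as coda.
/u…a/ gap (V3→V4): /jtl/; trying suffixes from longest down, /tl/ is the first permitted one, so coda /j/ | onset /tl/.
So the parse is na.ginj.wuj.tlalt.
Classifying each syllable: /na/ (open), /ginj/ (closed), /wuj/ (closed), /tlalt/ (closed).
Open syllables: 1.

1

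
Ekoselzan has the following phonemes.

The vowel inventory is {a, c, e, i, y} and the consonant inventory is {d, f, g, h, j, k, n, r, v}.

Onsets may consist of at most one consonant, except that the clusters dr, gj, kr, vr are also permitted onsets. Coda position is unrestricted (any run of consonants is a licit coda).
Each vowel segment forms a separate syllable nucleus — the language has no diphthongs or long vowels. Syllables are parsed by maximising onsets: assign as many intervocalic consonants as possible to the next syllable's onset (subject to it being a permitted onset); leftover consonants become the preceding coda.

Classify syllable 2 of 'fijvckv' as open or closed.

Nuclei (vowels): i, c → 2 syllables.
σ1/σ2 boundary: /jv/ — longest licit onset from the right is /v/, leaving /j/ as coda.
Syllabification: fij.vckv.
Syllable 2 is /vckv/ with coda /kv/, so it is closed.

closed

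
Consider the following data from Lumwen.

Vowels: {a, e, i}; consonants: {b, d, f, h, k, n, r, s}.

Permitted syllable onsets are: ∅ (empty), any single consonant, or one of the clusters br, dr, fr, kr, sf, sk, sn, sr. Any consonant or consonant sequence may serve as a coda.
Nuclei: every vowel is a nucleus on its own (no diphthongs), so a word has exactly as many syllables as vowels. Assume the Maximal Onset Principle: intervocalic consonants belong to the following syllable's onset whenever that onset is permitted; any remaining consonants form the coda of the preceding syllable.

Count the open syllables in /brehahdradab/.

2

Vowels present: e, a, a, a; each is a nucleus, giving 4 syllables.
Between /e/ (V1) and /a/ (V2): /h/ is a single consonant, so it becomes the next onset.
Between /a/ (V2) and /a/ (V3): cluster /hdr/ — the longest permitted-onset suffix is /dr/; onset = /dr/, preceding coda = /h/.
Between /a/ (V3) and /a/ (V4): just /d/ — single C goes to the following onset.
Syllabification: bre.hah.dra.dab.
Classifying each syllable: /bre/ (open), /hah/ (closed), /dra/ (open), /dab/ (closed).
Open syllables: 2.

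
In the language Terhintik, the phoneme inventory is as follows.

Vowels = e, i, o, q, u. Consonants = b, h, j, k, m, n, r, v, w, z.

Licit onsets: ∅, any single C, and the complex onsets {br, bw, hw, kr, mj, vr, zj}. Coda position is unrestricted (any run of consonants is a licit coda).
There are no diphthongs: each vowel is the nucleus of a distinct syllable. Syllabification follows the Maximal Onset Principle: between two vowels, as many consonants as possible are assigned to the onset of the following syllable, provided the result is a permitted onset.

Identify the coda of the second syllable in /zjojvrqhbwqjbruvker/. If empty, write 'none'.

The vowels are o, q, q, u, e — 5 nuclei, so 5 syllables.
Between /o/ (V1) and /q/ (V2): /jvr/ splits as /j/ + /vr/ (/vr/ is the longest suffix that is a licit onset).
Between /q/ (V2) and /q/ (V3): cluster /hbw/ — the longest permitted-onset suffix is /bw/; onset = /bw/, preceding coda = /h/.
Between /q/ (V3) and /u/ (V4): /jbr/; trying suffixes from longest down, /br/ is the first permitted one, so coda /j/ | onset /br/.
Between /u/ (V4) and /e/ (V5): /vk/ splits as /v/ + /k/ (/k/ is the longest suffix that is a licit onset).
So the parse is zjoj.vrqh.bwqj.bruv.ker.
Syllable 2 is /vrqh/: onset /vr/, nucleus /q/, coda /h/.

h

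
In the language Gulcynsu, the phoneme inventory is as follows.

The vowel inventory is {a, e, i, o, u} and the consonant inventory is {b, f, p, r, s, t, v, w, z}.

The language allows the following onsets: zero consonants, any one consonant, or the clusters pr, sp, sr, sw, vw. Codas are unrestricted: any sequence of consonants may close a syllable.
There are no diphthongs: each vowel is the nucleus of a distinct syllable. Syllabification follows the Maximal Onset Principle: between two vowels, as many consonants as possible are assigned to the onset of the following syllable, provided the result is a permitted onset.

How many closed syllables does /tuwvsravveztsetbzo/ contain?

Vowels present: u, a, e, e, o; each is a nucleus, giving 5 syllables.
V1 /u/ – V2 /a/: cluster /wvsr/ — the longest permitted-onset suffix is /sr/; onset = /sr/, preceding coda = /wv/.
V2 /a/ – V3 /e/: cluster /vv/ — the longest permitted-onset suffix is /v/; onset = /v/, preceding coda = /v/.
V3 /e/ – V4 /e/: /zts/ — longest licit onset from the right is /s/, leaving /zt/ as coda.
V4 /e/ – V5 /o/: /tbz/ splits as /tb/ + /z/ (/z/ is the longest suffix that is a licit onset).
Result: tuwv.srav.vezt.setb.zo.
Classifying each syllable: /tuwv/ (closed), /srav/ (closed), /vezt/ (closed), /setb/ (closed), /zo/ (open).
Closed syllables: 4.

4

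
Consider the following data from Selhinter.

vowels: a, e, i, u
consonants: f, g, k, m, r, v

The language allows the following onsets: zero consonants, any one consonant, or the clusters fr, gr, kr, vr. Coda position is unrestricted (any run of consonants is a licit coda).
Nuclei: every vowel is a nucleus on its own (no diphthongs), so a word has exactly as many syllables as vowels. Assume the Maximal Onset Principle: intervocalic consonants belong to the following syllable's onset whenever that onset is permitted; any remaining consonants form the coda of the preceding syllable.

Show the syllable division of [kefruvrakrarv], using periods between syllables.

The vowels are e, u, a, a — 4 nuclei, so 4 syllables.
/e…u/ gap (V1→V2): cluster /fr/ — /fr/ is itself a permitted onset, so the whole cluster goes right; preceding coda = ∅.
/u…a/ gap (V2→V3): cluster /vr/ — /vr/ is itself a permitted onset, so the whole cluster goes right; preceding coda = ∅.
/a…a/ gap (V3→V4): /kr/ — entire cluster is a permitted onset → onset /kr/, coda ∅.

ke.fru.vra.krarv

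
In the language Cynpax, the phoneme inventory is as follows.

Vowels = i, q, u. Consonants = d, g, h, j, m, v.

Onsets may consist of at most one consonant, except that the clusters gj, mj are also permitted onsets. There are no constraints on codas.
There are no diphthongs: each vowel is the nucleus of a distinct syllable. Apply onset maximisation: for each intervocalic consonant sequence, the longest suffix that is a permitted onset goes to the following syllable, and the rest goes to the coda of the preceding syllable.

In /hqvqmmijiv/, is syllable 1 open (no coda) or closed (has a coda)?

The vowels are q, q, i, i — 4 nuclei, so 4 syllables.
Between /q/ (V1) and /q/ (V2): /v/ → onset of the next syllable (single consonants are always licit onsets).
Between /q/ (V2) and /i/ (V3): cluster /mm/ — the longest permitted-onset suffix is /m/; onset = /m/, preceding coda = /m/.
Between /i/ (V3) and /i/ (V4): just /j/ — single C goes to the following onset.
Syllabification: hq.vqm.mi.jiv.
Syllable 1 is /hq/; it ends in its nucleus with no coda, so it is open.

open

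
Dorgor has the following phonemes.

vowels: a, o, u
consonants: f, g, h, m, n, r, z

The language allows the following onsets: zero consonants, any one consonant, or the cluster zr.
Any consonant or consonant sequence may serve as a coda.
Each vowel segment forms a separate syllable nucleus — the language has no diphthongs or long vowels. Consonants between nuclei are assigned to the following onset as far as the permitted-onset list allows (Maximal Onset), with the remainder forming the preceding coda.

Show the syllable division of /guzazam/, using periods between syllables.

gu.za.zam

The vowels are u, a, a — 3 nuclei, so 3 syllables.
/u…a/ gap (V1→V2): just /z/ — single C goes to the following onset.
/a…a/ gap (V2→V3): just /z/ — single C goes to the following onset.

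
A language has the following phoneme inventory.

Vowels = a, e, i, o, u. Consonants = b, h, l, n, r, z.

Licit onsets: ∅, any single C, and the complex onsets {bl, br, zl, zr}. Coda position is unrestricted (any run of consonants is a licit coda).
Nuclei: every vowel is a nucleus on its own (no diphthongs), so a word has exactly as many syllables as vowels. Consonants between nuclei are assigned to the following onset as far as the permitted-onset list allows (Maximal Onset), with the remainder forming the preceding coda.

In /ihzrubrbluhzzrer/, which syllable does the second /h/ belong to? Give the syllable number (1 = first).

3

Nuclei (vowels): i, u, u, e → 4 syllables.
/i…u/ gap (V1→V2): /hzr/ splits as /h/ + /zr/ (/zr/ is the longest suffix that is a licit onset).
/u…u/ gap (V2→V3): /brbl/ splits as /br/ + /bl/ (/bl/ is the longest suffix that is a licit onset).
/u…e/ gap (V3→V4): /hzzr/ — longest licit onset from the right is /zr/, leaving /hz/ as coda.
So the parse is ih.zrubr.bluhz.zrer.
The second /h/ is in the coda of syllable 3 (/bluhz/).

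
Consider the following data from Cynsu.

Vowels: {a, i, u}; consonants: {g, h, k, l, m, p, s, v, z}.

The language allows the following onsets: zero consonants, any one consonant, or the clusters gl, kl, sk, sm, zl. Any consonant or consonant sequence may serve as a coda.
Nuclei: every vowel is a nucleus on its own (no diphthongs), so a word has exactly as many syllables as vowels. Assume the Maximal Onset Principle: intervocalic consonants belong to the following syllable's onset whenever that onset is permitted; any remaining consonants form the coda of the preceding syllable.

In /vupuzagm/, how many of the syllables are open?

The vowels are u, u, a — 3 nuclei, so 3 syllables.
Between /u/ (V1) and /u/ (V2): /p/ → onset of the next syllable (single consonants are always licit onsets).
Between /u/ (V2) and /a/ (V3): just /z/ — single C goes to the following onset.
Putting it together: vu.pu.zagm.
Classifying each syllable: /vu/ (open), /pu/ (open), /zagm/ (closed).
Open syllables: 2.

2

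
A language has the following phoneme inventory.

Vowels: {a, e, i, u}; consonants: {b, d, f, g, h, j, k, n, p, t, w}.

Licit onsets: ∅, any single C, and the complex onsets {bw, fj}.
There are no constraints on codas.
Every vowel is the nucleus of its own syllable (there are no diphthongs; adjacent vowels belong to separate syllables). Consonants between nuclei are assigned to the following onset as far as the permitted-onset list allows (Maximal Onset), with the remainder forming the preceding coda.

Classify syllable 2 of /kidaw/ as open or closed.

Vowels present: i, a; each is a nucleus, giving 2 syllables.
σ1/σ2 boundary: just /d/ — single C goes to the following onset.
Result: ki.daw.
Syllable 2 is /daw/ with coda /w/, so it is closed.

closed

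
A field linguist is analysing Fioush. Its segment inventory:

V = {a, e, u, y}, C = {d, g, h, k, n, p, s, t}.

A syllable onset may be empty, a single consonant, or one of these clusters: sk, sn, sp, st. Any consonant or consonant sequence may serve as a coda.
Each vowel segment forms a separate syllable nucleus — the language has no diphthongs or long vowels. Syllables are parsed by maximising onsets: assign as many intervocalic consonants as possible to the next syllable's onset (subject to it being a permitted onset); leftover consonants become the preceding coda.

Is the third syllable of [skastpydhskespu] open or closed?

open

Vowels present: a, y, e, u; each is a nucleus, giving 4 syllables.
σ1/σ2 boundary: cluster /stp/ — the longest permitted-onset suffix is /p/; onset = /p/, preceding coda = /st/.
σ2/σ3 boundary: cluster /dhsk/ — the longest permitted-onset suffix is /sk/; onset = /sk/, preceding coda = /dh/.
σ3/σ4 boundary: /sp/ — entire cluster is a permitted onset → onset /sp/, coda ∅.
So the parse is skast.pydh.ske.spu.
Syllable 3 is /ske/; it ends in its nucleus with no coda, so it is open.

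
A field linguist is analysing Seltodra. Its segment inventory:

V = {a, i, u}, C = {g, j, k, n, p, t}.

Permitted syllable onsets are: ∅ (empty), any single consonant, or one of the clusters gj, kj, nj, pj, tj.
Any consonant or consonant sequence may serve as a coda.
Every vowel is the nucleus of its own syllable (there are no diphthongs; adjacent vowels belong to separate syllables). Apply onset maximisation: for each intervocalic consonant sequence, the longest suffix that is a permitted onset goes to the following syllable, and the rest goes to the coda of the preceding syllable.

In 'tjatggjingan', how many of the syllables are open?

Nuclei (vowels): a, i, a → 3 syllables.
Between /a/ (V1) and /i/ (V2): /tggj/; trying suffixes from longest down, /gj/ is the first permitted one, so coda /tg/ | onset /gj/.
Between /i/ (V2) and /a/ (V3): /ng/; trying suffixes from longest down, /g/ is the first permitted one, so coda /n/ | onset /g/.
Syllabification: tjatg.gjin.gan.
Classifying each syllable: /tjatg/ (closed), /gjin/ (closed), /gan/ (closed).
Open syllables: 0.

0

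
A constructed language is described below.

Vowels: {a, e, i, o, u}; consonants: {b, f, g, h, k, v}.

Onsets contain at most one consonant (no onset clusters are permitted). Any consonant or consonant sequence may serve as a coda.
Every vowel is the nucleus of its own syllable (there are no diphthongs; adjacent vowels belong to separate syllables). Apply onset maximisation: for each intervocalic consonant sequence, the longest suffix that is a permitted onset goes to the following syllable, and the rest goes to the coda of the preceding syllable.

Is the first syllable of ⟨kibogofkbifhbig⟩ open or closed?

Vowels present: i, o, o, i, i; each is a nucleus, giving 5 syllables.
σ1/σ2 boundary: just /b/ — single C goes to the following onset.
σ2/σ3 boundary: /g/ is a single consonant, so it becomes the next onset.
σ3/σ4 boundary: cluster /fkb/ — the longest permitted-onset suffix is /b/; onset = /b/, preceding coda = /fk/.
σ4/σ5 boundary: /fhb/ — longest licit onset from the right is /b/, leaving /fh/ as coda.
Result: ki.bo.gofk.bifh.big.
Syllable 1 is /ki/; it ends in its nucleus with no coda, so it is open.

open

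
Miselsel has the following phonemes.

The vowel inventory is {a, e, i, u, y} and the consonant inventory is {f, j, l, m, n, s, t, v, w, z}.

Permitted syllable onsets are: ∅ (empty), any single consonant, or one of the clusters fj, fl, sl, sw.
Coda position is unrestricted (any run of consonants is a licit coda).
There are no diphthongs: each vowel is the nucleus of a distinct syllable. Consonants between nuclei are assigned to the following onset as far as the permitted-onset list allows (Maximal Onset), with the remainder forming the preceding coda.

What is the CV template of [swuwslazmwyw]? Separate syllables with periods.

Vowels present: u, a, y; each is a nucleus, giving 3 syllables.
Between /u/ (V1) and /a/ (V2): cluster /wsl/ — the longest permitted-onset suffix is /sl/; onset = /sl/, preceding coda = /w/.
Between /a/ (V2) and /y/ (V3): /zmw/ splits as /zm/ + /w/ (/w/ is the longest suffix that is a licit onset).
Putting it together: swuw.slazm.wyw.
Mapping each syllable to C/V: /swuw/ → CCVC, /slazm/ → CCVCC, /wyw/ → CVC.

CCVC.CCVCC.CVC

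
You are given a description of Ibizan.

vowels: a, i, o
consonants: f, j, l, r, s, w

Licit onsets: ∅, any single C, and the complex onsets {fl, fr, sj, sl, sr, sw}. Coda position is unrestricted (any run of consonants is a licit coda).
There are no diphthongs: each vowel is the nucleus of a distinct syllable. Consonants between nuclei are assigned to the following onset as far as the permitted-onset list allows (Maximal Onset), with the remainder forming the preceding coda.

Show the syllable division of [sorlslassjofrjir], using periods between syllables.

sorl.slas.sjofr.jir

Vowels present: o, a, o, i; each is a nucleus, giving 4 syllables.
/o…a/ gap (V1→V2): /rlsl/; trying suffixes from longest down, /sl/ is the first permitted one, so coda /rl/ | onset /sl/.
/a…o/ gap (V2→V3): /ssj/ splits as /s/ + /sj/ (/sj/ is the longest suffix that is a licit onset).
/o…i/ gap (V3→V4): /frj/ splits as /fr/ + /j/ (/j/ is the longest suffix that is a licit onset).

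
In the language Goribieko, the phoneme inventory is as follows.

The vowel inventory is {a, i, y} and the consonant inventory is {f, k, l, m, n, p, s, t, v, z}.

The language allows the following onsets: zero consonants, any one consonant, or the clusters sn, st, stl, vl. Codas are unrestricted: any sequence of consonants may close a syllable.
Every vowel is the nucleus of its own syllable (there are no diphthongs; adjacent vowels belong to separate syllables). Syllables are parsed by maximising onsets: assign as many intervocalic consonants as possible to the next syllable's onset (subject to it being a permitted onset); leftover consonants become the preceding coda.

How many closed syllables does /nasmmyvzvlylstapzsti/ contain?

Vowels present: a, y, y, a, i; each is a nucleus, giving 5 syllables.
Between /a/ (V1) and /y/ (V2): /smm/; trying suffixes from longest down, /m/ is the first permitted one, so coda /sm/ | onset /m/.
Between /y/ (V2) and /y/ (V3): /vzvl/ — longest licit onset from the right is /vl/, leaving /vz/ as coda.
Between /y/ (V3) and /a/ (V4): /lst/; trying suffixes from longest down, /st/ is the first permitted one, so coda /l/ | onset /st/.
Between /a/ (V4) and /i/ (V5): /pzst/ splits as /pz/ + /st/ (/st/ is the longest suffix that is a licit onset).
Result: nasm.myvz.vlyl.stapz.sti.
Classifying each syllable: /nasm/ (closed), /myvz/ (closed), /vlyl/ (closed), /stapz/ (closed), /sti/ (open).
Closed syllables: 4.

4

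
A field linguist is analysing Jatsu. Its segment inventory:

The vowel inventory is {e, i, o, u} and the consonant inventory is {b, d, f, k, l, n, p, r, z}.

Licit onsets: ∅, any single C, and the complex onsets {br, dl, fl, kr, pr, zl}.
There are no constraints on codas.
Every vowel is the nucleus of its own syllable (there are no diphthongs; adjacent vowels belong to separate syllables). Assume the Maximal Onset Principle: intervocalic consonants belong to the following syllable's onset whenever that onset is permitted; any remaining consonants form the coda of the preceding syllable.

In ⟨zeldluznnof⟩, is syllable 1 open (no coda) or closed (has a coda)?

closed

Vowels present: e, u, o; each is a nucleus, giving 3 syllables.
V1 /e/ – V2 /u/: /ldl/ splits as /l/ + /dl/ (/dl/ is the longest suffix that is a licit onset).
V2 /u/ – V3 /o/: /znn/ — longest licit onset from the right is /n/, leaving /zn/ as coda.
Syllabification: zel.dluzn.nof.
Syllable 1 is /zel/ with coda /l/, so it is closed.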